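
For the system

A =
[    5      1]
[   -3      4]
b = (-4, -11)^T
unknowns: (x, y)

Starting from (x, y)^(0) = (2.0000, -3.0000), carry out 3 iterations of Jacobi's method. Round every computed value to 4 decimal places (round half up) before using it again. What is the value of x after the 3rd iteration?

Iteration 1:
  x = (-4 - (1)·-3.0000) / (5) = -0.2000
  y = (-11 - (-3)·2.0000) / (4) = -1.2500
Iteration 2:
  x = (-4 - (1)·-1.2500) / (5) = -0.5500
  y = (-11 - (-3)·-0.2000) / (4) = -2.9000
Iteration 3:
  x = (-4 - (1)·-2.9000) / (5) = -0.2200
  y = (-11 - (-3)·-0.5500) / (4) = -3.1625

-0.2200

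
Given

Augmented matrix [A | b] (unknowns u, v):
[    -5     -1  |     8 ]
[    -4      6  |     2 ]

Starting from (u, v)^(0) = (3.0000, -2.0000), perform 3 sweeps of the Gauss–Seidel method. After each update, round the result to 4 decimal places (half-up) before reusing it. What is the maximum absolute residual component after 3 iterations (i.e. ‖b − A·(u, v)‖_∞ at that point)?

0.0271

Iteration 1:
  u = (8 - (-1)·-2.0000) / (-5) = -1.2000
  v = (2 - (-4)·-1.2000) / (6) = -0.4667
Iteration 2:
  u = (8 - (-1)·-0.4667) / (-5) = -1.5067
  v = (2 - (-4)·-1.5067) / (6) = -0.6711
Iteration 3:
  u = (8 - (-1)·-0.6711) / (-5) = -1.4658
  v = (2 - (-4)·-1.4658) / (6) = -0.6439
Residual b − A·x = (0.0271, 0.0002); ∞-norm = 0.0271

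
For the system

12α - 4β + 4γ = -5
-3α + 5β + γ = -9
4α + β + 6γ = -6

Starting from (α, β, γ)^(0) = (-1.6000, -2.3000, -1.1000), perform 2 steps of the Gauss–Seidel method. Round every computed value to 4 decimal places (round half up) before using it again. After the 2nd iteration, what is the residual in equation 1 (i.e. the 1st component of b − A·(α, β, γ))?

-2.3076

Iteration 1:
  α = (-5 - (-4)·-2.3000 - (4)·-1.1000) / (12) = -0.8167
  β = (-9 - (-3)·-0.8167 - (1)·-1.1000) / (5) = -2.0700
  γ = (-6 - (4)·-0.8167 - (1)·-2.0700) / (6) = -0.1105
Iteration 2:
  α = (-5 - (-4)·-2.0700 - (4)·-0.1105) / (12) = -1.0698
  β = (-9 - (-3)·-1.0698 - (1)·-0.1105) / (5) = -2.4198
  γ = (-6 - (4)·-1.0698 - (1)·-2.4198) / (6) = 0.1165
Residual b − A·x = (-2.3076, -0.2269, 0.0000)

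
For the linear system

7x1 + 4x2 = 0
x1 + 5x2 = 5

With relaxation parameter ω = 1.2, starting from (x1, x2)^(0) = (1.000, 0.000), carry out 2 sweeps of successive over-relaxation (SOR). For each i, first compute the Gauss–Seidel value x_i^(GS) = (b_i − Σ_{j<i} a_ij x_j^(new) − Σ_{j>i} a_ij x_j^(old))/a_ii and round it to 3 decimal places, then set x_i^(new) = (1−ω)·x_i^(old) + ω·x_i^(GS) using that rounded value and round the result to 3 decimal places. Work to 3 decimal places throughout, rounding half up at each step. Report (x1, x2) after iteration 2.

Iteration 1:
  x1: GS value = (0 - (4)·0.000) / (7) = 0.000;  x1 ← (1−ω)·1.000 + ω·0.000 = -0.200
  x2: GS value = (5 - (1)·-0.200) / (5) = 1.040;  x2 ← (1−ω)·0.000 + ω·1.040 = 1.248
Iteration 2:
  x1: GS value = (0 - (4)·1.248) / (7) = -0.713;  x1 ← (1−ω)·-0.200 + ω·-0.713 = -0.816
  x2: GS value = (5 - (1)·-0.816) / (5) = 1.163;  x2 ← (1−ω)·1.248 + ω·1.163 = 1.146

(-0.816, 1.146)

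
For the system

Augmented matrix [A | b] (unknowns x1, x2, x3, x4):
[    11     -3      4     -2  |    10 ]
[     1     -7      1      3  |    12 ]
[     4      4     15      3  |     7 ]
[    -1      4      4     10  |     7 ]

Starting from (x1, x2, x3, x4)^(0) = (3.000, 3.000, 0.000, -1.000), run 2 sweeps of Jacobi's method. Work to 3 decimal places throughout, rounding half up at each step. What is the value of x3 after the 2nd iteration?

0.552

Iteration 1:
  x1 = (10 - (-3)·3.000 - (4)·0.000 - (-2)·-1.000) / (11) = 1.545
  x2 = (12 - (1)·3.000 - (1)·0.000 - (3)·-1.000) / (-7) = -1.714
  x3 = (7 - (4)·3.000 - (4)·3.000 - (3)·-1.000) / (15) = -0.933
  x4 = (7 - (-1)·3.000 - (4)·3.000 - (4)·0.000) / (10) = -0.200
Iteration 2:
  x1 = (10 - (-3)·-1.714 - (4)·-0.933 - (-2)·-0.200) / (11) = 0.745
  x2 = (12 - (1)·1.545 - (1)·-0.933 - (3)·-0.200) / (-7) = -1.713
  x3 = (7 - (4)·1.545 - (4)·-1.714 - (3)·-0.200) / (15) = 0.552
  x4 = (7 - (-1)·1.545 - (4)·-1.714 - (4)·-0.933) / (10) = 1.913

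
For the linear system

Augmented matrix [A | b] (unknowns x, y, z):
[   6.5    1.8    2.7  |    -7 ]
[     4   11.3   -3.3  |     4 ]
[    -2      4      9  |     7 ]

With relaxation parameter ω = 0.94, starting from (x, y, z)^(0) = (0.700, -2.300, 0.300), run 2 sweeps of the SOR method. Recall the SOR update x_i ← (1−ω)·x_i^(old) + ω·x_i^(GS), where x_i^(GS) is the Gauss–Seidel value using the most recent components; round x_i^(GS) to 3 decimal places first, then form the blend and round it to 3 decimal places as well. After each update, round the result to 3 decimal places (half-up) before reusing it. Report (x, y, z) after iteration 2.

(-1.338, 0.932, 0.090)

Iteration 1:
  x: GS value = (-7 - (1.8)·-2.300 - (2.7)·0.300) / (6.5) = -0.565;  x ← (1−ω)·0.700 + ω·-0.565 = -0.489
  y: GS value = (4 - (4)·-0.489 - (-3.3)·0.300) / (11.3) = 0.615;  y ← (1−ω)·-2.300 + ω·0.615 = 0.440
  z: GS value = (7 - (-2)·-0.489 - (4)·0.440) / (9) = 0.474;  z ← (1−ω)·0.300 + ω·0.474 = 0.464
Iteration 2:
  x: GS value = (-7 - (1.8)·0.440 - (2.7)·0.464) / (6.5) = -1.392;  x ← (1−ω)·-0.489 + ω·-1.392 = -1.338
  y: GS value = (4 - (4)·-1.338 - (-3.3)·0.464) / (11.3) = 0.963;  y ← (1−ω)·0.440 + ω·0.963 = 0.932
  z: GS value = (7 - (-2)·-1.338 - (4)·0.932) / (9) = 0.066;  z ← (1−ω)·0.464 + ω·0.066 = 0.090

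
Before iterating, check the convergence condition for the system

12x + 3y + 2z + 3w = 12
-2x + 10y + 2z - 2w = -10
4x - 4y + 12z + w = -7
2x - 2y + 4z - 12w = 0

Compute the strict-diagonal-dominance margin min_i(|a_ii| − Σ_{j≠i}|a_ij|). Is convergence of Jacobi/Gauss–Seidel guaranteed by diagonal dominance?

3

row 1: |12| − (3+2+3) = 4
row 2: |10| − (2+2+2) = 4
row 3: |12| − (4+4+1) = 3
row 4: |-12| − (2+2+4) = 4
minimum over rows = 3 → strictly diagonally dominant (convergence guaranteed)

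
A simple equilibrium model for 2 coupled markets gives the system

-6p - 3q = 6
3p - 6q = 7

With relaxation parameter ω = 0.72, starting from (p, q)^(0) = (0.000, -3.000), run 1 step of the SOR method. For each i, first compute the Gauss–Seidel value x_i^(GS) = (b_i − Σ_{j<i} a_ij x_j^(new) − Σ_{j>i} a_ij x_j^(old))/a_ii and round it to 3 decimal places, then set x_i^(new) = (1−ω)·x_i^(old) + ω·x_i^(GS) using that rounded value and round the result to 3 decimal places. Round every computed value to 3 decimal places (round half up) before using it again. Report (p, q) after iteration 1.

(0.360, -1.551)

Iteration 1:
  p: GS value = (6 - (-3)·-3.000) / (-6) = 0.500;  p ← (1−ω)·0.000 + ω·0.500 = 0.360
  q: GS value = (7 - (3)·0.360) / (-6) = -0.987;  q ← (1−ω)·-3.000 + ω·-0.987 = -1.551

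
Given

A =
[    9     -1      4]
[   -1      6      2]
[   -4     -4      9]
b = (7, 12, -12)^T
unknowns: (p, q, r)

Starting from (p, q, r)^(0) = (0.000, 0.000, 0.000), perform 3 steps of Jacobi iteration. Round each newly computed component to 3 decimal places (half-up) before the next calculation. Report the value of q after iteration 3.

Iteration 1:
  p = (7 - (-1)·0.000 - (4)·0.000) / (9) = 0.778
  q = (12 - (-1)·0.000 - (2)·0.000) / (6) = 2.000
  r = (-12 - (-4)·0.000 - (-4)·0.000) / (9) = -1.333
Iteration 2:
  p = (7 - (-1)·2.000 - (4)·-1.333) / (9) = 1.592
  q = (12 - (-1)·0.778 - (2)·-1.333) / (6) = 2.574
  r = (-12 - (-4)·0.778 - (-4)·2.000) / (9) = -0.099
Iteration 3:
  p = (7 - (-1)·2.574 - (4)·-0.099) / (9) = 1.108
  q = (12 - (-1)·1.592 - (2)·-0.099) / (6) = 2.298
  r = (-12 - (-4)·1.592 - (-4)·2.574) / (9) = 0.518

2.298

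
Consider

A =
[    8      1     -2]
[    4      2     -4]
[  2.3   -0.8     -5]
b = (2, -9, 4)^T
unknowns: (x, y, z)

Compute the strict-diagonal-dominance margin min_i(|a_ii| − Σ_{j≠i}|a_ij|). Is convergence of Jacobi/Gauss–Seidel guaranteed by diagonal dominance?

-6

row 1: |8| − (1+2) = 5
row 2: |2| − (4+4) = -6
row 3: |-5| − (2.3+0.8) = 1.9
minimum over rows = -6 → not strictly diagonally dominant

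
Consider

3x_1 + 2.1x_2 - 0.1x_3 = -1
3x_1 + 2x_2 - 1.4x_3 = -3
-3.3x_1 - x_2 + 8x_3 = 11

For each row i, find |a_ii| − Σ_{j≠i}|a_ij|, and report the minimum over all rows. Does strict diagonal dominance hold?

-2.4

row 1: |3| − (2.1+0.1) = 0.8
row 2: |2| − (3+1.4) = -2.4
row 3: |8| − (3.3+1) = 3.7
minimum over rows = -2.4 → not strictly diagonally dominant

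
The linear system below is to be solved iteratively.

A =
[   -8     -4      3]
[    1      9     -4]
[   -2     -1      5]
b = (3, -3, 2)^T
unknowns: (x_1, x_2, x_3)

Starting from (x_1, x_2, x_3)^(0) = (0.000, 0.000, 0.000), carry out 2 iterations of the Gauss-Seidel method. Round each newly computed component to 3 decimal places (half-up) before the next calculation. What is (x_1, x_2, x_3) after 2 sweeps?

(-0.157, -0.231, 0.291)

Iteration 1:
  x_1 = (3 - (-4)·0.000 - (3)·0.000) / (-8) = -0.375
  x_2 = (-3 - (1)·-0.375 - (-4)·0.000) / (9) = -0.292
  x_3 = (2 - (-2)·-0.375 - (-1)·-0.292) / (5) = 0.192
Iteration 2:
  x_1 = (3 - (-4)·-0.292 - (3)·0.192) / (-8) = -0.157
  x_2 = (-3 - (1)·-0.157 - (-4)·0.192) / (9) = -0.231
  x_3 = (2 - (-2)·-0.157 - (-1)·-0.231) / (5) = 0.291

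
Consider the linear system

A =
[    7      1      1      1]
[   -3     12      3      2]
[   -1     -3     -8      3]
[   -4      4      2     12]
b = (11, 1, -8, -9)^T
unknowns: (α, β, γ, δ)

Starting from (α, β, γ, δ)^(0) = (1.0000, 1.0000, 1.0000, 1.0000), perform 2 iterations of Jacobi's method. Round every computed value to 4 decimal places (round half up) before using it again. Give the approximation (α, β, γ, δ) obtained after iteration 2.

Iteration 1:
  α = (11 - (1)·1.0000 - (1)·1.0000 - (1)·1.0000) / (7) = 1.1429
  β = (1 - (-3)·1.0000 - (3)·1.0000 - (2)·1.0000) / (12) = -0.0833
  γ = (-8 - (-1)·1.0000 - (-3)·1.0000 - (3)·1.0000) / (-8) = 0.8750
  δ = (-9 - (-4)·1.0000 - (4)·1.0000 - (2)·1.0000) / (12) = -0.9167
Iteration 2:
  α = (11 - (1)·-0.0833 - (1)·0.8750 - (1)·-0.9167) / (7) = 1.5893
  β = (1 - (-3)·1.1429 - (3)·0.8750 - (2)·-0.9167) / (12) = 0.3031
  γ = (-8 - (-1)·1.1429 - (-3)·-0.0833 - (3)·-0.9167) / (-8) = 0.5446
  δ = (-9 - (-4)·1.1429 - (4)·-0.0833 - (2)·0.8750) / (12) = -0.4871

(1.5893, 0.3031, 0.5446, -0.4871)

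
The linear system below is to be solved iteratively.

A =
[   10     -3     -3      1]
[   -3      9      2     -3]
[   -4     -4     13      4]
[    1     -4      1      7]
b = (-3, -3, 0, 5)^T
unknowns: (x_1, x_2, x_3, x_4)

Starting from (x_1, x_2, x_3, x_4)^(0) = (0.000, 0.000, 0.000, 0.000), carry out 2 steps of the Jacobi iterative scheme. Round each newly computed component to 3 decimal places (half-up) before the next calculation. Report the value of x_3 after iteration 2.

Iteration 1:
  x_1 = (-3 - (-3)·0.000 - (-3)·0.000 - (1)·0.000) / (10) = -0.300
  x_2 = (-3 - (-3)·0.000 - (2)·0.000 - (-3)·0.000) / (9) = -0.333
  x_3 = (0 - (-4)·0.000 - (-4)·0.000 - (4)·0.000) / (13) = 0.000
  x_4 = (5 - (1)·0.000 - (-4)·0.000 - (1)·0.000) / (7) = 0.714
Iteration 2:
  x_1 = (-3 - (-3)·-0.333 - (-3)·0.000 - (1)·0.714) / (10) = -0.471
  x_2 = (-3 - (-3)·-0.300 - (2)·0.000 - (-3)·0.714) / (9) = -0.195
  x_3 = (0 - (-4)·-0.300 - (-4)·-0.333 - (4)·0.714) / (13) = -0.414
  x_4 = (5 - (1)·-0.300 - (-4)·-0.333 - (1)·0.000) / (7) = 0.567

-0.414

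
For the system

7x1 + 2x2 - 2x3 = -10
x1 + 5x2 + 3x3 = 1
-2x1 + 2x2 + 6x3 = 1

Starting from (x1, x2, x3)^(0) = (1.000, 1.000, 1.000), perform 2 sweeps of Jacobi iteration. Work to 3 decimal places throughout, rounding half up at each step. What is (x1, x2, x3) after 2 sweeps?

(-1.209, 0.386, -0.110)

Iteration 1:
  x1 = (-10 - (2)·1.000 - (-2)·1.000) / (7) = -1.429
  x2 = (1 - (1)·1.000 - (3)·1.000) / (5) = -0.600
  x3 = (1 - (-2)·1.000 - (2)·1.000) / (6) = 0.167
Iteration 2:
  x1 = (-10 - (2)·-0.600 - (-2)·0.167) / (7) = -1.209
  x2 = (1 - (1)·-1.429 - (3)·0.167) / (5) = 0.386
  x3 = (1 - (-2)·-1.429 - (2)·-0.600) / (6) = -0.110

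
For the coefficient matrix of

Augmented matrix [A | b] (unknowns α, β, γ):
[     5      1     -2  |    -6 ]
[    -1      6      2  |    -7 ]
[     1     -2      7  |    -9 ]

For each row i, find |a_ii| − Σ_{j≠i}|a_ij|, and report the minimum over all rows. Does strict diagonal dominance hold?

2

row 1: |5| − (1+2) = 2
row 2: |6| − (1+2) = 3
row 3: |7| − (1+2) = 4
minimum over rows = 2 → strictly diagonally dominant (convergence guaranteed)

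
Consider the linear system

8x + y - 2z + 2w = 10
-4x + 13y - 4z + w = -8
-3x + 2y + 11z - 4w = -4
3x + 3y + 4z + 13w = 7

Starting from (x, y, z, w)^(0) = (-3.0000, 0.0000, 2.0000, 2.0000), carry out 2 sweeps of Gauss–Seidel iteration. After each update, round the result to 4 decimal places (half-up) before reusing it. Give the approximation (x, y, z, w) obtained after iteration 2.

Iteration 1:
  x = (10 - (1)·0.0000 - (-2)·2.0000 - (2)·2.0000) / (8) = 1.2500
  y = (-8 - (-4)·1.2500 - (-4)·2.0000 - (1)·2.0000) / (13) = 0.2308
  z = (-4 - (-3)·1.2500 - (2)·0.2308 - (-4)·2.0000) / (11) = 0.6626
  w = (7 - (3)·1.2500 - (3)·0.2308 - (4)·0.6626) / (13) = -0.0071
Iteration 2:
  x = (10 - (1)·0.2308 - (-2)·0.6626 - (2)·-0.0071) / (8) = 1.3886
  y = (-8 - (-4)·1.3886 - (-4)·0.6626 - (1)·-0.0071) / (13) = 0.0163
  z = (-4 - (-3)·1.3886 - (2)·0.0163 - (-4)·-0.0071) / (11) = 0.0095
  w = (7 - (3)·1.3886 - (3)·0.0163 - (4)·0.0095) / (13) = 0.2113

(1.3886, 0.0163, 0.0095, 0.2113)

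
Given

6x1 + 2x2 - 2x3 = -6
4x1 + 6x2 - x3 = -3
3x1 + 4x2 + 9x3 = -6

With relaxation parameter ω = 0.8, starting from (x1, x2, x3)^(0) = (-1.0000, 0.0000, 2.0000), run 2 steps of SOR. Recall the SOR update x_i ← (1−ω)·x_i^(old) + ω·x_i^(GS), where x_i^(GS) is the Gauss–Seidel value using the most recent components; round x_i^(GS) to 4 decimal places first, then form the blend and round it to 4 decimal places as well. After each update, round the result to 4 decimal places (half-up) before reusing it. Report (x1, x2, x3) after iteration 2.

Iteration 1:
  x1: GS value = (-6 - (2)·0.0000 - (-2)·2.0000) / (6) = -0.3333;  x1 ← (1−ω)·-1.0000 + ω·-0.3333 = -0.4666
  x2: GS value = (-3 - (4)·-0.4666 - (-1)·2.0000) / (6) = 0.1444;  x2 ← (1−ω)·0.0000 + ω·0.1444 = 0.1155
  x3: GS value = (-6 - (3)·-0.4666 - (4)·0.1155) / (9) = -0.5625;  x3 ← (1−ω)·2.0000 + ω·-0.5625 = -0.0500
Iteration 2:
  x1: GS value = (-6 - (2)·0.1155 - (-2)·-0.0500) / (6) = -1.0552;  x1 ← (1−ω)·-0.4666 + ω·-1.0552 = -0.9375
  x2: GS value = (-3 - (4)·-0.9375 - (-1)·-0.0500) / (6) = 0.1167;  x2 ← (1−ω)·0.1155 + ω·0.1167 = 0.1165
  x3: GS value = (-6 - (3)·-0.9375 - (4)·0.1165) / (9) = -0.4059;  x3 ← (1−ω)·-0.0500 + ω·-0.4059 = -0.3347

(-0.9375, 0.1165, -0.3347)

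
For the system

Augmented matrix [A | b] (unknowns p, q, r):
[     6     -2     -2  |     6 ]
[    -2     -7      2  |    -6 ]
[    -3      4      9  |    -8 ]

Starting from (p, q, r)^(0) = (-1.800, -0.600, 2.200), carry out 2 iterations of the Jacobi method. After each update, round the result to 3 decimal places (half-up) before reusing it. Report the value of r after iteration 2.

-1.267

Iteration 1:
  p = (6 - (-2)·-0.600 - (-2)·2.200) / (6) = 1.533
  q = (-6 - (-2)·-1.800 - (2)·2.200) / (-7) = 2.000
  r = (-8 - (-3)·-1.800 - (4)·-0.600) / (9) = -1.222
Iteration 2:
  p = (6 - (-2)·2.000 - (-2)·-1.222) / (6) = 1.259
  q = (-6 - (-2)·1.533 - (2)·-1.222) / (-7) = 0.070
  r = (-8 - (-3)·1.533 - (4)·2.000) / (9) = -1.267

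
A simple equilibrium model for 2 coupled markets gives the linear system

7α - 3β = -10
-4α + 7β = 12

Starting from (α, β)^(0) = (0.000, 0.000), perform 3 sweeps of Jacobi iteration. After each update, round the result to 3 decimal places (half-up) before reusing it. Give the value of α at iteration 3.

Iteration 1:
  α = (-10 - (-3)·0.000) / (7) = -1.429
  β = (12 - (-4)·0.000) / (7) = 1.714
Iteration 2:
  α = (-10 - (-3)·1.714) / (7) = -0.694
  β = (12 - (-4)·-1.429) / (7) = 0.898
Iteration 3:
  α = (-10 - (-3)·0.898) / (7) = -1.044
  β = (12 - (-4)·-0.694) / (7) = 1.318

-1.044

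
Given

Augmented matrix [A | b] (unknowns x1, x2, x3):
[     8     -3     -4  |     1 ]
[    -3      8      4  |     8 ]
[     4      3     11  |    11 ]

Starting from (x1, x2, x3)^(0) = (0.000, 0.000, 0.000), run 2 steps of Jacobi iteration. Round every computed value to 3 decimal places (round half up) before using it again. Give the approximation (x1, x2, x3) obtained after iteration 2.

(1.000, 0.547, 0.682)

Iteration 1:
  x1 = (1 - (-3)·0.000 - (-4)·0.000) / (8) = 0.125
  x2 = (8 - (-3)·0.000 - (4)·0.000) / (8) = 1.000
  x3 = (11 - (4)·0.000 - (3)·0.000) / (11) = 1.000
Iteration 2:
  x1 = (1 - (-3)·1.000 - (-4)·1.000) / (8) = 1.000
  x2 = (8 - (-3)·0.125 - (4)·1.000) / (8) = 0.547
  x3 = (11 - (4)·0.125 - (3)·1.000) / (11) = 0.682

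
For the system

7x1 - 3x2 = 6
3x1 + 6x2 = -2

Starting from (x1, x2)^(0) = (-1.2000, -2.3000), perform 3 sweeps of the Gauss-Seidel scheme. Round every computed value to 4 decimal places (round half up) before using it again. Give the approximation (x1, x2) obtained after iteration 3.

(0.5553, -0.6110)

Iteration 1:
  x1 = (6 - (-3)·-2.3000) / (7) = -0.1286
  x2 = (-2 - (3)·-0.1286) / (6) = -0.2690
Iteration 2:
  x1 = (6 - (-3)·-0.2690) / (7) = 0.7419
  x2 = (-2 - (3)·0.7419) / (6) = -0.7043
Iteration 3:
  x1 = (6 - (-3)·-0.7043) / (7) = 0.5553
  x2 = (-2 - (3)·0.5553) / (6) = -0.6110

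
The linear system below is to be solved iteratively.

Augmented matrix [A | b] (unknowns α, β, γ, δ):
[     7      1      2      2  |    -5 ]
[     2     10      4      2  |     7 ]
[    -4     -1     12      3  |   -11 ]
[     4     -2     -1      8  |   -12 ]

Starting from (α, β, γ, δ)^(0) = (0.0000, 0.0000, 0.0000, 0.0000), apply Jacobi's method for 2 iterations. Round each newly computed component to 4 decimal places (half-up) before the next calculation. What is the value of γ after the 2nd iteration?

-0.7214

Iteration 1:
  α = (-5 - (1)·0.0000 - (2)·0.0000 - (2)·0.0000) / (7) = -0.7143
  β = (7 - (2)·0.0000 - (4)·0.0000 - (2)·0.0000) / (10) = 0.7000
  γ = (-11 - (-4)·0.0000 - (-1)·0.0000 - (3)·0.0000) / (12) = -0.9167
  δ = (-12 - (4)·0.0000 - (-2)·0.0000 - (-1)·0.0000) / (8) = -1.5000
Iteration 2:
  α = (-5 - (1)·0.7000 - (2)·-0.9167 - (2)·-1.5000) / (7) = -0.1238
  β = (7 - (2)·-0.7143 - (4)·-0.9167 - (2)·-1.5000) / (10) = 1.5095
  γ = (-11 - (-4)·-0.7143 - (-1)·0.7000 - (3)·-1.5000) / (12) = -0.7214
  δ = (-12 - (4)·-0.7143 - (-2)·0.7000 - (-1)·-0.9167) / (8) = -1.0824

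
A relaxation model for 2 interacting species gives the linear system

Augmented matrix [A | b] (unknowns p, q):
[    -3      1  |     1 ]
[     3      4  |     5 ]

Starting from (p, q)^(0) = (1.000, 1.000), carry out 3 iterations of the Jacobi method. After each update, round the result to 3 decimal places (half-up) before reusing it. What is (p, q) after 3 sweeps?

(0.083, 1.375)

Iteration 1:
  p = (1 - (1)·1.000) / (-3) = 0.000
  q = (5 - (3)·1.000) / (4) = 0.500
Iteration 2:
  p = (1 - (1)·0.500) / (-3) = -0.167
  q = (5 - (3)·0.000) / (4) = 1.250
Iteration 3:
  p = (1 - (1)·1.250) / (-3) = 0.083
  q = (5 - (3)·-0.167) / (4) = 1.375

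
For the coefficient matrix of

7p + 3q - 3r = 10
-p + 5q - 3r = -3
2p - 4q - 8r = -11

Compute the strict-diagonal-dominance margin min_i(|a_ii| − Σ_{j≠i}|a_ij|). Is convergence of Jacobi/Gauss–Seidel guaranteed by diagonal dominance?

row 1: |7| − (3+3) = 1
row 2: |5| − (1+3) = 1
row 3: |-8| − (2+4) = 2
minimum over rows = 1 → strictly diagonally dominant (convergence guaranteed)

1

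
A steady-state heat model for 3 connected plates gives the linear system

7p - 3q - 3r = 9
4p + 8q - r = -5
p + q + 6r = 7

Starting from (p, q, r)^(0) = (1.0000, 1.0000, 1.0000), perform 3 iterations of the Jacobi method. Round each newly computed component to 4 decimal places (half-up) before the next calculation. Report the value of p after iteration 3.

Iteration 1:
  p = (9 - (-3)·1.0000 - (-3)·1.0000) / (7) = 2.1429
  q = (-5 - (4)·1.0000 - (-1)·1.0000) / (8) = -1.0000
  r = (7 - (1)·1.0000 - (1)·1.0000) / (6) = 0.8333
Iteration 2:
  p = (9 - (-3)·-1.0000 - (-3)·0.8333) / (7) = 1.2143
  q = (-5 - (4)·2.1429 - (-1)·0.8333) / (8) = -1.5923
  r = (7 - (1)·2.1429 - (1)·-1.0000) / (6) = 0.9762
Iteration 3:
  p = (9 - (-3)·-1.5923 - (-3)·0.9762) / (7) = 1.0217
  q = (-5 - (4)·1.2143 - (-1)·0.9762) / (8) = -1.1101
  r = (7 - (1)·1.2143 - (1)·-1.5923) / (6) = 1.2297

1.0217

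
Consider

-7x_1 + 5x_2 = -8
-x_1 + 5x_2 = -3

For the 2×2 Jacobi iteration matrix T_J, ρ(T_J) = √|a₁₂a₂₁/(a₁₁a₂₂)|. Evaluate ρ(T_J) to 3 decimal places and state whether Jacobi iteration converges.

a₁₂a₂₁/(a₁₁a₂₂) = (5)·(-1) / ((-7)·(5)) = 0.142857
ρ = √|0.142857| = √0.142857 = 0.378
ρ < 1, so Jacobi converges

0.378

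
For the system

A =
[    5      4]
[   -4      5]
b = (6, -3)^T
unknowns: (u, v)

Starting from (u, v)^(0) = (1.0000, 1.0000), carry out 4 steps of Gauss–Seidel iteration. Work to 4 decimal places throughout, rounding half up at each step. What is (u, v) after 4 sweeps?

Iteration 1:
  u = (6 - (4)·1.0000) / (5) = 0.4000
  v = (-3 - (-4)·0.4000) / (5) = -0.2800
Iteration 2:
  u = (6 - (4)·-0.2800) / (5) = 1.4240
  v = (-3 - (-4)·1.4240) / (5) = 0.5392
Iteration 3:
  u = (6 - (4)·0.5392) / (5) = 0.7686
  v = (-3 - (-4)·0.7686) / (5) = 0.0149
Iteration 4:
  u = (6 - (4)·0.0149) / (5) = 1.1881
  v = (-3 - (-4)·1.1881) / (5) = 0.3505

(1.1881, 0.3505)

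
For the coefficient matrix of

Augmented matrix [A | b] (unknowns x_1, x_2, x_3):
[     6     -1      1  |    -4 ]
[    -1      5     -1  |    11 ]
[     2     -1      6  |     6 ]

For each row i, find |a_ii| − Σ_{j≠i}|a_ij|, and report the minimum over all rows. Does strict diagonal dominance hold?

row 1: |6| − (1+1) = 4
row 2: |5| − (1+1) = 3
row 3: |6| − (2+1) = 3
minimum over rows = 3 → strictly diagonally dominant (convergence guaranteed)

3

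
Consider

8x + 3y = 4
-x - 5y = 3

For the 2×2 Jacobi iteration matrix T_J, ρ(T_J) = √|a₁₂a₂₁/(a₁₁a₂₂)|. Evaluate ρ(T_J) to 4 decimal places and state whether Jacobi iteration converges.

a₁₂a₂₁/(a₁₁a₂₂) = (3)·(-1) / ((8)·(-5)) = 0.075000
ρ = √|0.075000| = √0.075000 = 0.2739
ρ < 1, so Jacobi converges

0.2739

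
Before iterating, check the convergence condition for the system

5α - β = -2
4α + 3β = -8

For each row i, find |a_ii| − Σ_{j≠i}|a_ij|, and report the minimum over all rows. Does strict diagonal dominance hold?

-1

row 1: |5| − (1) = 4
row 2: |3| − (4) = -1
minimum over rows = -1 → not strictly diagonally dominant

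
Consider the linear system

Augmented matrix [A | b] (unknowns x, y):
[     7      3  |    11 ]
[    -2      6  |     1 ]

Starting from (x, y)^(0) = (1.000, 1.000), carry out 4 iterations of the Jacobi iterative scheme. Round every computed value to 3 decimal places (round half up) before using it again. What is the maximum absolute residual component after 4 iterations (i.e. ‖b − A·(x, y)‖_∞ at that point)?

0.060

Iteration 1:
  x = (11 - (3)·1.000) / (7) = 1.143
  y = (1 - (-2)·1.000) / (6) = 0.500
Iteration 2:
  x = (11 - (3)·0.500) / (7) = 1.357
  y = (1 - (-2)·1.143) / (6) = 0.548
Iteration 3:
  x = (11 - (3)·0.548) / (7) = 1.337
  y = (1 - (-2)·1.357) / (6) = 0.619
Iteration 4:
  x = (11 - (3)·0.619) / (7) = 1.306
  y = (1 - (-2)·1.337) / (6) = 0.612
Residual b − A·x = (0.022, -0.060); ∞-norm = 0.060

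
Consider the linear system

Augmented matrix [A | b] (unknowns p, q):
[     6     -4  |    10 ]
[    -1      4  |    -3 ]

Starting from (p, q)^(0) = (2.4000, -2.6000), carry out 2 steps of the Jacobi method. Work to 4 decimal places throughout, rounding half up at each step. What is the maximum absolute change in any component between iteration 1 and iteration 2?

Iteration 1:
  p = (10 - (-4)·-2.6000) / (6) = -0.0667
  q = (-3 - (-1)·2.4000) / (4) = -0.1500
Iteration 2:
  p = (10 - (-4)·-0.1500) / (6) = 1.5667
  q = (-3 - (-1)·-0.0667) / (4) = -0.7667
Change: (1.6334, -0.6167) → max |·| = 1.6334

1.6334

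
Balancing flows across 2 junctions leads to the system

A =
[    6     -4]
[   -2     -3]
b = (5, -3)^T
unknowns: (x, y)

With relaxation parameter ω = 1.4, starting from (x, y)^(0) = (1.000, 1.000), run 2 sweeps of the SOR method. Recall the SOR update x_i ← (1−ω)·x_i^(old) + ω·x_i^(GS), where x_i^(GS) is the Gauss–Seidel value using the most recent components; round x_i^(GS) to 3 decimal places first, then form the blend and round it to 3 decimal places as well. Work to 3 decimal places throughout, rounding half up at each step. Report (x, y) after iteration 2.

Iteration 1:
  x: GS value = (5 - (-4)·1.000) / (6) = 1.500;  x ← (1−ω)·1.000 + ω·1.500 = 1.700
  y: GS value = (-3 - (-2)·1.700) / (-3) = -0.133;  y ← (1−ω)·1.000 + ω·-0.133 = -0.586
Iteration 2:
  x: GS value = (5 - (-4)·-0.586) / (6) = 0.443;  x ← (1−ω)·1.700 + ω·0.443 = -0.060
  y: GS value = (-3 - (-2)·-0.060) / (-3) = 1.040;  y ← (1−ω)·-0.586 + ω·1.040 = 1.690

(-0.060, 1.690)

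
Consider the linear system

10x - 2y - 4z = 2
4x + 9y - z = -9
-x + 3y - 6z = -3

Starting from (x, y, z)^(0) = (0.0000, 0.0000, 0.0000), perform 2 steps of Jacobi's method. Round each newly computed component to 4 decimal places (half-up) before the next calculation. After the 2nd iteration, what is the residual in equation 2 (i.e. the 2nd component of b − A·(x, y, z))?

Iteration 1:
  x = (2 - (-2)·0.0000 - (-4)·0.0000) / (10) = 0.2000
  y = (-9 - (4)·0.0000 - (-1)·0.0000) / (9) = -1.0000
  z = (-3 - (-1)·0.0000 - (3)·0.0000) / (-6) = 0.5000
Iteration 2:
  x = (2 - (-2)·-1.0000 - (-4)·0.5000) / (10) = 0.2000
  y = (-9 - (4)·0.2000 - (-1)·0.5000) / (9) = -1.0333
  z = (-3 - (-1)·0.2000 - (3)·-1.0000) / (-6) = -0.0333
Residual b − A·x = (-2.1998, -0.5336, 0.1001)

-0.5336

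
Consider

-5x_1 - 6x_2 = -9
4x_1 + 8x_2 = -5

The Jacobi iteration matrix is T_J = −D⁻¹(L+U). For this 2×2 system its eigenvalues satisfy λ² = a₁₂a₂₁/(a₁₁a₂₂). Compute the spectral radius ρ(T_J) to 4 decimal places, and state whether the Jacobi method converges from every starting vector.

0.7746

a₁₂a₂₁/(a₁₁a₂₂) = (-6)·(4) / ((-5)·(8)) = 0.600000
ρ = √|0.600000| = √0.600000 = 0.7746
ρ < 1, so Jacobi converges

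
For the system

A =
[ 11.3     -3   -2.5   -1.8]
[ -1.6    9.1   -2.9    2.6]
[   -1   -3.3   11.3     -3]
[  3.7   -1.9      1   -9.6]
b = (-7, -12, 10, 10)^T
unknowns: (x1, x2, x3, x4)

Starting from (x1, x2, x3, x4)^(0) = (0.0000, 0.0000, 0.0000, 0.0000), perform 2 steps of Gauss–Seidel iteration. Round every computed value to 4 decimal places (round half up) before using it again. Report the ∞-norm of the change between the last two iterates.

Iteration 1:
  x1 = (-7 - (-3)·0.0000 - (-2.5)·0.0000 - (-1.8)·0.0000) / (11.3) = -0.6195
  x2 = (-12 - (-1.6)·-0.6195 - (-2.9)·0.0000 - (2.6)·0.0000) / (9.1) = -1.4276
  x3 = (10 - (-1)·-0.6195 - (-3.3)·-1.4276 - (-3)·0.0000) / (11.3) = 0.4132
  x4 = (10 - (3.7)·-0.6195 - (-1.9)·-1.4276 - (1)·0.4132) / (-9.6) = -0.9548
Iteration 2:
  x1 = (-7 - (-3)·-1.4276 - (-2.5)·0.4132 - (-1.8)·-0.9548) / (11.3) = -1.0592
  x2 = (-12 - (-1.6)·-1.0592 - (-2.9)·0.4132 - (2.6)·-0.9548) / (9.1) = -1.1004
  x3 = (10 - (-1)·-1.0592 - (-3.3)·-1.1004 - (-3)·-0.9548) / (11.3) = 0.2164
  x4 = (10 - (3.7)·-1.0592 - (-1.9)·-1.1004 - (1)·0.2164) / (-9.6) = -1.2096
Change: (-0.4397, 0.3272, -0.1968, -0.2548) → max |·| = 0.4397

0.4397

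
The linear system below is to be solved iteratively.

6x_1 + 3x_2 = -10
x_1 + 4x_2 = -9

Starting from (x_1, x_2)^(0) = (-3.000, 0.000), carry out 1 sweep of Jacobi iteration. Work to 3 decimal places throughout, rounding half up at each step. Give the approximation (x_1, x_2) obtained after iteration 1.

(-1.667, -1.500)

Iteration 1:
  x_1 = (-10 - (3)·0.000) / (6) = -1.667
  x_2 = (-9 - (1)·-3.000) / (4) = -1.500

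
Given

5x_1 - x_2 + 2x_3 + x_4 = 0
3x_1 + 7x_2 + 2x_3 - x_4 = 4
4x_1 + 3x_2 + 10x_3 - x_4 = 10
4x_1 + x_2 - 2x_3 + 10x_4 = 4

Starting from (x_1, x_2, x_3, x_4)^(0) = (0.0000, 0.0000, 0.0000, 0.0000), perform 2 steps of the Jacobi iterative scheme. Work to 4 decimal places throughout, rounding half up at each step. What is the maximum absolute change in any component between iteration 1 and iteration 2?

0.3657

Iteration 1:
  x_1 = (0 - (-1)·0.0000 - (2)·0.0000 - (1)·0.0000) / (5) = 0.0000
  x_2 = (4 - (3)·0.0000 - (2)·0.0000 - (-1)·0.0000) / (7) = 0.5714
  x_3 = (10 - (4)·0.0000 - (3)·0.0000 - (-1)·0.0000) / (10) = 1.0000
  x_4 = (4 - (4)·0.0000 - (1)·0.0000 - (-2)·0.0000) / (10) = 0.4000
Iteration 2:
  x_1 = (0 - (-1)·0.5714 - (2)·1.0000 - (1)·0.4000) / (5) = -0.3657
  x_2 = (4 - (3)·0.0000 - (2)·1.0000 - (-1)·0.4000) / (7) = 0.3429
  x_3 = (10 - (4)·0.0000 - (3)·0.5714 - (-1)·0.4000) / (10) = 0.8686
  x_4 = (4 - (4)·0.0000 - (1)·0.5714 - (-2)·1.0000) / (10) = 0.5429
Change: (-0.3657, -0.2285, -0.1314, 0.1429) → max |·| = 0.3657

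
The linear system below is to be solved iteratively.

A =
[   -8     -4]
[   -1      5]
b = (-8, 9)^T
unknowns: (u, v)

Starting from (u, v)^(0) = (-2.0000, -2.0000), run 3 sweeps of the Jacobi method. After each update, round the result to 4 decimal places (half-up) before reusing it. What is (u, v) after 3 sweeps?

(-0.1000, 1.8600)

Iteration 1:
  u = (-8 - (-4)·-2.0000) / (-8) = 2.0000
  v = (9 - (-1)·-2.0000) / (5) = 1.4000
Iteration 2:
  u = (-8 - (-4)·1.4000) / (-8) = 0.3000
  v = (9 - (-1)·2.0000) / (5) = 2.2000
Iteration 3:
  u = (-8 - (-4)·2.2000) / (-8) = -0.1000
  v = (9 - (-1)·0.3000) / (5) = 1.8600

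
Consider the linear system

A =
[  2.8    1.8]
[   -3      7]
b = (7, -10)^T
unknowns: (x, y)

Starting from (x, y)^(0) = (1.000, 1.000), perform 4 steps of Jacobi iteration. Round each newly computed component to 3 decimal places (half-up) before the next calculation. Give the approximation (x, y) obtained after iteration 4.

Iteration 1:
  x = (7 - (1.8)·1.000) / (2.8) = 1.857
  y = (-10 - (-3)·1.000) / (7) = -1.000
Iteration 2:
  x = (7 - (1.8)·-1.000) / (2.8) = 3.143
  y = (-10 - (-3)·1.857) / (7) = -0.633
Iteration 3:
  x = (7 - (1.8)·-0.633) / (2.8) = 2.907
  y = (-10 - (-3)·3.143) / (7) = -0.082
Iteration 4:
  x = (7 - (1.8)·-0.082) / (2.8) = 2.553
  y = (-10 - (-3)·2.907) / (7) = -0.183

(2.553, -0.183)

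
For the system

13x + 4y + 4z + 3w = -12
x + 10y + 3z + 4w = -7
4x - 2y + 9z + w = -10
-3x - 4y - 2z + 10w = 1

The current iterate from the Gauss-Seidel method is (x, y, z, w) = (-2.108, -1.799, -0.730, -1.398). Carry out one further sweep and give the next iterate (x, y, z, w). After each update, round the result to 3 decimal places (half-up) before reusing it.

One sweep:
  x = (-12 - (4)·-1.799 - (4)·-0.730 - (3)·-1.398) / (13) = 0.178
  y = (-7 - (1)·0.178 - (3)·-0.730 - (4)·-1.398) / (10) = 0.060
  z = (-10 - (4)·0.178 - (-2)·0.060 - (1)·-1.398) / (9) = -1.022
  w = (1 - (-3)·0.178 - (-4)·0.060 - (-2)·-1.022) / (10) = -0.027

(0.178, 0.060, -1.022, -0.027)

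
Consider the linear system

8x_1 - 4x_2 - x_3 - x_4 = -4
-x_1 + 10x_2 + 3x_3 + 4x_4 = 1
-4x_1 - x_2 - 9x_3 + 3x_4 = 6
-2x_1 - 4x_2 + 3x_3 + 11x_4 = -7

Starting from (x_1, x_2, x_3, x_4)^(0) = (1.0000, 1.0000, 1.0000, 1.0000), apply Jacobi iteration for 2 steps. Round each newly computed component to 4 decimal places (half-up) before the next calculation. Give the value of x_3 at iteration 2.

Iteration 1:
  x_1 = (-4 - (-4)·1.0000 - (-1)·1.0000 - (-1)·1.0000) / (8) = 0.2500
  x_2 = (1 - (-1)·1.0000 - (3)·1.0000 - (4)·1.0000) / (10) = -0.5000
  x_3 = (6 - (-4)·1.0000 - (-1)·1.0000 - (3)·1.0000) / (-9) = -0.8889
  x_4 = (-7 - (-2)·1.0000 - (-4)·1.0000 - (3)·1.0000) / (11) = -0.3636
Iteration 2:
  x_1 = (-4 - (-4)·-0.5000 - (-1)·-0.8889 - (-1)·-0.3636) / (8) = -0.9066
  x_2 = (1 - (-1)·0.2500 - (3)·-0.8889 - (4)·-0.3636) / (10) = 0.5371
  x_3 = (6 - (-4)·0.2500 - (-1)·-0.5000 - (3)·-0.3636) / (-9) = -0.8434
  x_4 = (-7 - (-2)·0.2500 - (-4)·-0.5000 - (3)·-0.8889) / (11) = -0.5303

-0.8434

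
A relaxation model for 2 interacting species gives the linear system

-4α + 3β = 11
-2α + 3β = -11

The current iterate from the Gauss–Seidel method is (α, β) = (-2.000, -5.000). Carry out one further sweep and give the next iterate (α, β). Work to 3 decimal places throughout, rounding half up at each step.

One sweep:
  α = (11 - (3)·-5.000) / (-4) = -6.500
  β = (-11 - (-2)·-6.500) / (3) = -8.000

(-6.500, -8.000)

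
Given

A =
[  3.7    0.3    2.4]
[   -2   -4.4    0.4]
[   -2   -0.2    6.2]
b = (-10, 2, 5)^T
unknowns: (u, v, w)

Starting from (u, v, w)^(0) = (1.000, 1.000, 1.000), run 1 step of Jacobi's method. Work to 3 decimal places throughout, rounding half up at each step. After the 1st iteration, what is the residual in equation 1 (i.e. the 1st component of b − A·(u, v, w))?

0.157

Iteration 1:
  u = (-10 - (0.3)·1.000 - (2.4)·1.000) / (3.7) = -3.432
  v = (2 - (-2)·1.000 - (0.4)·1.000) / (-4.4) = -0.818
  w = (5 - (-2)·1.000 - (-0.2)·1.000) / (6.2) = 1.161
Residual b − A·x = (0.157, -8.928, -9.226)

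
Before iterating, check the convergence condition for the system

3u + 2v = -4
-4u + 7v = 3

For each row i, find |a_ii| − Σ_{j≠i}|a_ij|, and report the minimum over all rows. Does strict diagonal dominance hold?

row 1: |3| − (2) = 1
row 2: |7| − (4) = 3
minimum over rows = 1 → strictly diagonally dominant (convergence guaranteed)

1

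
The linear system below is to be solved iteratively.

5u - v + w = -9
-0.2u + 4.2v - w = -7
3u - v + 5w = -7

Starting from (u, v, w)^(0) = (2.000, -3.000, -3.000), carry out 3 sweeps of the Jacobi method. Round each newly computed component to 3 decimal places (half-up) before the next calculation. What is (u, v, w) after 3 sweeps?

Iteration 1:
  u = (-9 - (-1)·-3.000 - (1)·-3.000) / (5) = -1.800
  v = (-7 - (-0.2)·2.000 - (-1)·-3.000) / (4.2) = -2.286
  w = (-7 - (3)·2.000 - (-1)·-3.000) / (5) = -3.200
Iteration 2:
  u = (-9 - (-1)·-2.286 - (1)·-3.200) / (5) = -1.617
  v = (-7 - (-0.2)·-1.800 - (-1)·-3.200) / (4.2) = -2.514
  w = (-7 - (3)·-1.800 - (-1)·-2.286) / (5) = -0.777
Iteration 3:
  u = (-9 - (-1)·-2.514 - (1)·-0.777) / (5) = -2.147
  v = (-7 - (-0.2)·-1.617 - (-1)·-0.777) / (4.2) = -1.929
  w = (-7 - (3)·-1.617 - (-1)·-2.514) / (5) = -0.933

(-2.147, -1.929, -0.933)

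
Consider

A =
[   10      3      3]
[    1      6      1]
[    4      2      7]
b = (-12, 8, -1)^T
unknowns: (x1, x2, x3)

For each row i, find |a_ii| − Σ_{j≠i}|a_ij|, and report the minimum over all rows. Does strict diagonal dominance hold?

1

row 1: |10| − (3+3) = 4
row 2: |6| − (1+1) = 4
row 3: |7| − (4+2) = 1
minimum over rows = 1 → strictly diagonally dominant (convergence guaranteed)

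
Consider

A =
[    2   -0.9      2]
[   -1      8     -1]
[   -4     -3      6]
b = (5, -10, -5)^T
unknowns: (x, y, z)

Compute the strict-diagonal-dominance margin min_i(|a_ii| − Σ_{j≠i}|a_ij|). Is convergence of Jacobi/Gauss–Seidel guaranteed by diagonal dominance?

-1

row 1: |2| − (0.9+2) = -0.9
row 2: |8| − (1+1) = 6
row 3: |6| − (4+3) = -1
minimum over rows = -1 → not strictly diagonally dominant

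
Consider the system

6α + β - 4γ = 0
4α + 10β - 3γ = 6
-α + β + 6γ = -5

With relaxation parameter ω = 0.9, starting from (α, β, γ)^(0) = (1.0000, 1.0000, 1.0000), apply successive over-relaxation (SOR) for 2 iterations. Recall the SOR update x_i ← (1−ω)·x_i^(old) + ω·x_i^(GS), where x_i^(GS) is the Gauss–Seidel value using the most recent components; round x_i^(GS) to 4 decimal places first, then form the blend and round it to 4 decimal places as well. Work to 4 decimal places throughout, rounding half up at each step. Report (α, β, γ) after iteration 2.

Iteration 1:
  α: GS value = (0 - (1)·1.0000 - (-4)·1.0000) / (6) = 0.5000;  α ← (1−ω)·1.0000 + ω·0.5000 = 0.5500
  β: GS value = (6 - (4)·0.5500 - (-3)·1.0000) / (10) = 0.6800;  β ← (1−ω)·1.0000 + ω·0.6800 = 0.7120
  γ: GS value = (-5 - (-1)·0.5500 - (1)·0.7120) / (6) = -0.8603;  γ ← (1−ω)·1.0000 + ω·-0.8603 = -0.6743
Iteration 2:
  α: GS value = (0 - (1)·0.7120 - (-4)·-0.6743) / (6) = -0.5682;  α ← (1−ω)·0.5500 + ω·-0.5682 = -0.4564
  β: GS value = (6 - (4)·-0.4564 - (-3)·-0.6743) / (10) = 0.5803;  β ← (1−ω)·0.7120 + ω·0.5803 = 0.5935
  γ: GS value = (-5 - (-1)·-0.4564 - (1)·0.5935) / (6) = -1.0083;  γ ← (1−ω)·-0.6743 + ω·-1.0083 = -0.9749

(-0.4564, 0.5935, -0.9749)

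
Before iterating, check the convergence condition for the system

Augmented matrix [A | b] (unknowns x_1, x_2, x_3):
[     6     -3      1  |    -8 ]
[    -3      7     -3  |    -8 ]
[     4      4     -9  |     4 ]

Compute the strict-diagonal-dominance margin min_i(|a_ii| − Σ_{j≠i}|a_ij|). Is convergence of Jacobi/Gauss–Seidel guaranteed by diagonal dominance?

1

row 1: |6| − (3+1) = 2
row 2: |7| − (3+3) = 1
row 3: |-9| − (4+4) = 1
minimum over rows = 1 → strictly diagonally dominant (convergence guaranteed)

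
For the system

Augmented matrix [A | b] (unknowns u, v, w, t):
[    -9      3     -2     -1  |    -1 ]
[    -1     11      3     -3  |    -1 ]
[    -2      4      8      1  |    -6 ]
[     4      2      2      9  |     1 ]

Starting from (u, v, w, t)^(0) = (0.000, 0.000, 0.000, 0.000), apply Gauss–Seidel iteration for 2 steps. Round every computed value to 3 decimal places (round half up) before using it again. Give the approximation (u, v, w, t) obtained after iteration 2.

(0.210, 0.177, -0.815, 0.160)

Iteration 1:
  u = (-1 - (3)·0.000 - (-2)·0.000 - (-1)·0.000) / (-9) = 0.111
  v = (-1 - (-1)·0.111 - (3)·0.000 - (-3)·0.000) / (11) = -0.081
  w = (-6 - (-2)·0.111 - (4)·-0.081 - (1)·0.000) / (8) = -0.682
  t = (1 - (4)·0.111 - (2)·-0.081 - (2)·-0.682) / (9) = 0.231
Iteration 2:
  u = (-1 - (3)·-0.081 - (-2)·-0.682 - (-1)·0.231) / (-9) = 0.210
  v = (-1 - (-1)·0.210 - (3)·-0.682 - (-3)·0.231) / (11) = 0.177
  w = (-6 - (-2)·0.210 - (4)·0.177 - (1)·0.231) / (8) = -0.815
  t = (1 - (4)·0.210 - (2)·0.177 - (2)·-0.815) / (9) = 0.160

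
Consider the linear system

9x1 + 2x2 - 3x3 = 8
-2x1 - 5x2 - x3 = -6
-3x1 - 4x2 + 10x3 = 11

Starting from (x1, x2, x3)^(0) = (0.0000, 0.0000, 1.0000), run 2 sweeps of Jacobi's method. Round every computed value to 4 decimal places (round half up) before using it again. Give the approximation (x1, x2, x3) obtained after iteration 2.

Iteration 1:
  x1 = (8 - (2)·0.0000 - (-3)·1.0000) / (9) = 1.2222
  x2 = (-6 - (-2)·0.0000 - (-1)·1.0000) / (-5) = 1.0000
  x3 = (11 - (-3)·0.0000 - (-4)·0.0000) / (10) = 1.1000
Iteration 2:
  x1 = (8 - (2)·1.0000 - (-3)·1.1000) / (9) = 1.0333
  x2 = (-6 - (-2)·1.2222 - (-1)·1.1000) / (-5) = 0.4911
  x3 = (11 - (-3)·1.2222 - (-4)·1.0000) / (10) = 1.8667

(1.0333, 0.4911, 1.8667)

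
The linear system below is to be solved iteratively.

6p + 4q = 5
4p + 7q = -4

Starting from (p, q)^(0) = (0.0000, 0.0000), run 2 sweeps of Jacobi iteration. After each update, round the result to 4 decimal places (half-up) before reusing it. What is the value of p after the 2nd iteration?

1.2143

Iteration 1:
  p = (5 - (4)·0.0000) / (6) = 0.8333
  q = (-4 - (4)·0.0000) / (7) = -0.5714
Iteration 2:
  p = (5 - (4)·-0.5714) / (6) = 1.2143
  q = (-4 - (4)·0.8333) / (7) = -1.0476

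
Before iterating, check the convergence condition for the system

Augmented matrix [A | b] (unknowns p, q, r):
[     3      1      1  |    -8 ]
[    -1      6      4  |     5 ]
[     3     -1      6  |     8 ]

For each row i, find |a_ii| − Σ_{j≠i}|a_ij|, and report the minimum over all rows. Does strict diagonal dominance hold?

1

row 1: |3| − (1+1) = 1
row 2: |6| − (1+4) = 1
row 3: |6| − (3+1) = 2
minimum over rows = 1 → strictly diagonally dominant (convergence guaranteed)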